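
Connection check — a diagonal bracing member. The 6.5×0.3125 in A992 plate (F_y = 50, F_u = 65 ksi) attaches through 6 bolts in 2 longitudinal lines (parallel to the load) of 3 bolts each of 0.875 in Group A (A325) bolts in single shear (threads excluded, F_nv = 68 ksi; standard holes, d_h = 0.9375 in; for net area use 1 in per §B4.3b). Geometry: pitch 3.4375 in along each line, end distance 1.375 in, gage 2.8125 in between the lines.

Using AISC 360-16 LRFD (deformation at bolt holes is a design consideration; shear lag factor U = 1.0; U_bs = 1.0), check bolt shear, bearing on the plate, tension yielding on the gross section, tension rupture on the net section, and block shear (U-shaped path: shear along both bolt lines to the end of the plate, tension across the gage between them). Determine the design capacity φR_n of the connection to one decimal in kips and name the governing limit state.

68.6 kips (net-section rupture governs)

Bolt shear: A_b = π(0.875)²/4 = 0.60132 in². φR_n = 0.75 × 68 × 0.60132 × 6 × 1 = 184.0 kips.
Bearing (0.3125 in plate, F_u = 65 ksi): end bolts L_c = 1.375 − 0.9375/2 = 0.90625, R_n = min(1.2×0.90625×0.3125×65, 2.4×0.875×0.3125×65) = 22.09 kips/bolt; interior L_c = 3.4375 − 0.9375 = 2.5, R_n = 42.656 kips/bolt. φR_n = 0.75 × (2×22.09 + 4×42.656) = 161.1 kips.
Tension yield (gross): A_g = 6.5×0.3125 = 2.0313 in². φR_n = 0.90 × 50 × 2.0313 = 91.4 kips.
Tension rupture (net): A_n = (6.5 − 2×1)×0.3125 = 1.4063 in² (U = 1.0, A_e = A_n). φR_n = 0.75 × 65 × 1.4063 = 68.6 kips.
Block shear: shear path 2×[1.375+2×3.4375] = 2×8.25 in, A_gv = 5.1563, A_nv = 2×(8.25 − 2.5×1)×0.3125 = 3.5938 in²; tension across gage: (2.8125 − 1×1)×0.3125 = 0.56641 in². R_n = min(0.6×65×3.5938, 0.6×50×5.1563) + 1.0×65×0.56641 = min(140.16, 154.69) + 36.817 = 176.98 kips. φR_n = 0.75 × 176.98 = 132.7 kips.
Governing: min(184.0, 161.1, 91.4, 68.6, 132.7) = 68.6 kips → net-section rupture.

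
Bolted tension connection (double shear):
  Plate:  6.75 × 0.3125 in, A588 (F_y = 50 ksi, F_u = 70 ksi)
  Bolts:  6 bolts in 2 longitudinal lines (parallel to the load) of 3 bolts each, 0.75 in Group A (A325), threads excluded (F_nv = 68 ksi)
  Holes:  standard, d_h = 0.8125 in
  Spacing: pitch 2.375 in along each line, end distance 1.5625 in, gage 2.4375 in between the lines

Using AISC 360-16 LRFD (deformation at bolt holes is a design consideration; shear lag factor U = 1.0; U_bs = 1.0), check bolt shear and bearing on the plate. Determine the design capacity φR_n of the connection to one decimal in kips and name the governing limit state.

Bolt shear: A_b = π(0.75)²/4 = 0.44179 in². φR_n = 0.75 × 68 × 0.44179 × 6 × 2 = 270.4 kips.
Bearing (0.3125 in plate, F_u = 70 ksi): end bolts L_c = 1.5625 − 0.8125/2 = 1.15625, R_n = min(1.2×1.15625×0.3125×70, 2.4×0.75×0.3125×70) = 30.352 kips/bolt; interior L_c = 2.375 − 0.8125 = 1.5625, R_n = 39.375 kips/bolt. φR_n = 0.75 × (2×30.352 + 4×39.375) = 163.7 kips.
Governing: min(270.4, 163.7) = 163.7 kips → bearing.

163.7 kips (bearing governs)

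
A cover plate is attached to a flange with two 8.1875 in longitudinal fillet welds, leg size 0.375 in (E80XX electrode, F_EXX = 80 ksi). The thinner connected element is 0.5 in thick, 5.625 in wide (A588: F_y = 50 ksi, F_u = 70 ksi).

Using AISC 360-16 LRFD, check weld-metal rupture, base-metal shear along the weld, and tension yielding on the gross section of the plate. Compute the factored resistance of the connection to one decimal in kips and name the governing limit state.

126.6 kips (gross-section yield governs)

Weld metal: throat = 0.707×0.375 = 0.26513 in, L = 2×8.1875 = 16.375 in. φR_n = 0.75 × 0.6 × 80 × 0.26513 × 16.375 = 156.3 kips.
Base metal shear (0.5 in plate): yield φR_n = 1.0×0.6×50×0.5×16.375 = 245.6 kips; rupture φR_n = 0.75×0.6×70×0.5×16.375 = 257.9 kips; take 245.6 kips (yield).
Tension yield (gross): A_g = 5.625×0.5 = 2.8125 in². φR_n = 0.90 × 50 × 2.8125 = 126.6 kips.
Governing: min(156.3, 245.6, 126.6) = 126.6 kips → gross-section yield.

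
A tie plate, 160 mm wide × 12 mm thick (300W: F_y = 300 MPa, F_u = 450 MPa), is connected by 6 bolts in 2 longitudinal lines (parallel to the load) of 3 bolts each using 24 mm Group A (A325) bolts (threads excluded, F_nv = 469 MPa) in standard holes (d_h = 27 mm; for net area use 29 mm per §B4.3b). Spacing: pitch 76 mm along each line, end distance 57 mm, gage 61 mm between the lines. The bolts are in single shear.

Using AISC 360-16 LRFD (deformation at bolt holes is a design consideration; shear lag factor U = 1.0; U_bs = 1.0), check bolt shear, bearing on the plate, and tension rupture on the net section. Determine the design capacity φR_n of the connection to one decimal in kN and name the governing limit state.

413.1 kN (net-section rupture governs)

Bolt shear: A_b = π(24)²/4 = 452.39 mm². φR_n = 0.75 × 469 × 452.39 × 6 × 1 = 954.8 kN.
Bearing (12 mm plate, F_u = 450 MPa): end bolts L_c = 57 − 27/2 = 43.5, R_n = min(1.2×43.5×12×450, 2.4×24×12×450) = 281.88 kN/bolt; interior L_c = 76 − 27 = 49, R_n = 311.04 kN/bolt. φR_n = 0.75 × (2×281.88 + 4×311.04) = 1355.9 kN.
Tension rupture (net): A_n = (160 − 2×29)×12 = 1224 mm² (U = 1.0, A_e = A_n). φR_n = 0.75 × 450 × 1224 = 413.1 kN.
Governing: min(954.8, 1355.9, 413.1) = 413.1 kN → net-section rupture.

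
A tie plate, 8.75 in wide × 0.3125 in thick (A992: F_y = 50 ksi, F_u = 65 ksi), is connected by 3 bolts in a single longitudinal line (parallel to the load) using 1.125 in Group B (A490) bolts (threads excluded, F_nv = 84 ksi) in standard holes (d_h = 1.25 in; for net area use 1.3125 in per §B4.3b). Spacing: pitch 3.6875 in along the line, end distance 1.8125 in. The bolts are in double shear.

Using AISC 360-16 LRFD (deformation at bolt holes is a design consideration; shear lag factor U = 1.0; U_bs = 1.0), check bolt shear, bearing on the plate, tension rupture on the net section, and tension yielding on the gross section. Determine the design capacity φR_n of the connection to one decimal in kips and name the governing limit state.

Bolt shear: A_b = π(1.125)²/4 = 0.99402 in². φR_n = 0.75 × 84 × 0.99402 × 3 × 2 = 375.7 kips.
Bearing (0.3125 in plate, F_u = 65 ksi): end bolts L_c = 1.8125 − 1.25/2 = 1.1875, R_n = min(1.2×1.1875×0.3125×65, 2.4×1.125×0.3125×65) = 28.945 kips/bolt; interior L_c = 3.6875 − 1.25 = 2.4375, R_n = 54.844 kips/bolt. φR_n = 0.75 × (1×28.945 + 2×54.844) = 104.0 kips.
Tension rupture (net): A_n = (8.75 − 1×1.3125)×0.3125 = 2.3242 in² (U = 1.0, A_e = A_n). φR_n = 0.75 × 65 × 2.3242 = 113.3 kips.
Tension yield (gross): A_g = 8.75×0.3125 = 2.7344 in². φR_n = 0.90 × 50 × 2.7344 = 123.0 kips.
Governing: min(375.7, 104.0, 113.3, 123.0) = 104.0 kips → bearing.

104.0 kips (bearing governs)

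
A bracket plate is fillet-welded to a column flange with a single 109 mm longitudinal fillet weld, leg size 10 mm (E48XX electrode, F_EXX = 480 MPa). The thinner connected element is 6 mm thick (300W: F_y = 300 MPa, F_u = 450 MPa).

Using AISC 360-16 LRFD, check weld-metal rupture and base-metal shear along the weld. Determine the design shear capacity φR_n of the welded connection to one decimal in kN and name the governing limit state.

Weld metal: throat = 0.707×10 = 7.07 mm, L = 109 mm. φR_n = 0.75 × 0.6 × 480 × 7.07 × 109 = 166.5 kN.
Base metal shear (6 mm plate): yield φR_n = 1.0×0.6×300×6×109 = 117.7 kN; rupture φR_n = 0.75×0.6×450×6×109 = 132.4 kN; take 117.7 kN (yield).
Governing: min(166.5, 117.7) = 117.7 kN → base-metal shear.

117.7 kN (base-metal shear governs)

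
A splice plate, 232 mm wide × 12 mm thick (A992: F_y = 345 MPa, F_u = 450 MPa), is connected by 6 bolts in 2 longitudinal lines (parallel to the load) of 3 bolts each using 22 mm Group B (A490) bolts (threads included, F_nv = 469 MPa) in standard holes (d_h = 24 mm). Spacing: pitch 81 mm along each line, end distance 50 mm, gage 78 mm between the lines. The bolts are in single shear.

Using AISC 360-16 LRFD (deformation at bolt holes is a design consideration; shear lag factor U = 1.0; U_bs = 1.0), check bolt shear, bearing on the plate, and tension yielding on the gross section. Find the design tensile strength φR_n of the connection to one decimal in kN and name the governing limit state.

802.3 kN (bolt shear governs)

Bolt shear: A_b = π(22)²/4 = 380.13 mm². φR_n = 0.75 × 469 × 380.13 × 6 × 1 = 802.3 kN.
Bearing (12 mm plate, F_u = 450 MPa): end bolts L_c = 50 − 24/2 = 38, R_n = min(1.2×38×12×450, 2.4×22×12×450) = 246.24 kN/bolt; interior L_c = 81 − 24 = 57, R_n = 285.12 kN/bolt. φR_n = 0.75 × (2×246.24 + 4×285.12) = 1224.7 kN.
Tension yield (gross): A_g = 232×12 = 2784 mm². φR_n = 0.90 × 345 × 2784 = 864.4 kN.
Governing: min(802.3, 1224.7, 864.4) = 802.3 kN → bolt shear.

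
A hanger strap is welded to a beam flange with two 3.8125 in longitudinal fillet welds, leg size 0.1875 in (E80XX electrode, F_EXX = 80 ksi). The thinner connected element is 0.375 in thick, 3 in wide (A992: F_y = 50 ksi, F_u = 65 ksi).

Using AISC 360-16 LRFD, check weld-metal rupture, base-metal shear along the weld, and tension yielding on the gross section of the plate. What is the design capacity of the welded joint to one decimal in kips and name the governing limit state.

36.4 kips (weld metal governs)

Weld metal: throat = 0.707×0.1875 = 0.13256 in, L = 2×3.8125 = 7.625 in. φR_n = 0.75 × 0.6 × 80 × 0.13256 × 7.625 = 36.4 kips.
Base metal shear (0.375 in plate): yield φR_n = 1.0×0.6×50×0.375×7.625 = 85.8 kips; rupture φR_n = 0.75×0.6×65×0.375×7.625 = 83.6 kips; take 83.6 kips (rupture).
Tension yield (gross): A_g = 3×0.375 = 1.125 in². φR_n = 0.90 × 50 × 1.125 = 50.6 kips.
Governing: min(36.4, 83.6, 50.6) = 36.4 kips → weld metal.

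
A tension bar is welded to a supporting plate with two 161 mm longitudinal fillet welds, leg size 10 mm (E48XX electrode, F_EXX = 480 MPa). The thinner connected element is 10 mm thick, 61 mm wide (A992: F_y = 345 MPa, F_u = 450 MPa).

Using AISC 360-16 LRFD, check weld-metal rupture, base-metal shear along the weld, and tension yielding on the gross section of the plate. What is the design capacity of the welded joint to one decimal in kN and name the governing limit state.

Weld metal: throat = 0.707×10 = 7.07 mm, L = 2×161 = 322 mm. φR_n = 0.75 × 0.6 × 480 × 7.07 × 322 = 491.7 kN.
Base metal shear (10 mm plate): yield φR_n = 1.0×0.6×345×10×322 = 666.5 kN; rupture φR_n = 0.75×0.6×450×10×322 = 652.1 kN; take 652.1 kN (rupture).
Tension yield (gross): A_g = 61×10 = 610 mm². φR_n = 0.90 × 345 × 610 = 189.4 kN.
Governing: min(491.7, 652.1, 189.4) = 189.4 kN → gross-section yield.

189.4 kN (gross-section yield governs)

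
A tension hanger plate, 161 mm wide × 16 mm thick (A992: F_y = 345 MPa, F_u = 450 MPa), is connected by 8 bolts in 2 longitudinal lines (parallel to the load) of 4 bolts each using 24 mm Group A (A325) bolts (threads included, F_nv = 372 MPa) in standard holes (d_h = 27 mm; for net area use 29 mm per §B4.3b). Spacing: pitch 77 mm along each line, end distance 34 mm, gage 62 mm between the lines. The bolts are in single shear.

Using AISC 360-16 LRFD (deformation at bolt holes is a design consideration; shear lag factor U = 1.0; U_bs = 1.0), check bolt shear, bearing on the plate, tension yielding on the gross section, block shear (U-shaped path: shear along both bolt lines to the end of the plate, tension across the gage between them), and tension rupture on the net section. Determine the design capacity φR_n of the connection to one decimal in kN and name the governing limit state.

556.2 kN (net-section rupture governs)

Bolt shear: A_b = π(24)²/4 = 452.39 mm². φR_n = 0.75 × 372 × 452.39 × 8 × 1 = 1009.7 kN.
Bearing (16 mm plate, F_u = 450 MPa): end bolts L_c = 34 − 27/2 = 20.5, R_n = min(1.2×20.5×16×450, 2.4×24×16×450) = 177.12 kN/bolt; interior L_c = 77 − 27 = 50, R_n = 414.72 kN/bolt. φR_n = 0.75 × (2×177.12 + 6×414.72) = 2131.9 kN.
Tension yield (gross): A_g = 161×16 = 2576 mm². φR_n = 0.90 × 345 × 2576 = 799.8 kN.
Block shear: shear path 2×[34+3×77] = 2×265 mm, A_gv = 8480, A_nv = 2×(265 − 3.5×29)×16 = 5232 mm²; tension across gage: (62 − 1×29)×16 = 528 mm². R_n = min(0.6×450×5232, 0.6×345×8480) + 1.0×450×528 = min(1412.6, 1755.4) + 237.6 = 1650.2 kN. φR_n = 0.75 × 1650.2 = 1237.7 kN.
Tension rupture (net): A_n = (161 − 2×29)×16 = 1648 mm² (U = 1.0, A_e = A_n). φR_n = 0.75 × 450 × 1648 = 556.2 kN.
Governing: min(1009.7, 2131.9, 799.8, 1237.7, 556.2) = 556.2 kN → net-section rupture.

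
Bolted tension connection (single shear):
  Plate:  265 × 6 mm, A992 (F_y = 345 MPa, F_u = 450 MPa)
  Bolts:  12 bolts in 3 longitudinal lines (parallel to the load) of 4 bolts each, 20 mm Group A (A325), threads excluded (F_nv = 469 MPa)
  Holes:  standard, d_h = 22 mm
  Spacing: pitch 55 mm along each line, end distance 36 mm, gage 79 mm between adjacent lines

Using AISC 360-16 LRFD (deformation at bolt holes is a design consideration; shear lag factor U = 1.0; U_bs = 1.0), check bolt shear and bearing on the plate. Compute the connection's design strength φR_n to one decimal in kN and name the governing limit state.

904.0 kN (bearing governs)

Bolt shear: A_b = π(20)²/4 = 314.16 mm². φR_n = 0.75 × 469 × 314.16 × 12 × 1 = 1326.1 kN.
Bearing (6 mm plate, F_u = 450 MPa): end bolts L_c = 36 − 22/2 = 25, R_n = min(1.2×25×6×450, 2.4×20×6×450) = 81 kN/bolt; interior L_c = 55 − 22 = 33, R_n = 106.92 kN/bolt. φR_n = 0.75 × (3×81 + 9×106.92) = 904.0 kN.
Governing: min(1326.1, 904.0) = 904.0 kN → bearing.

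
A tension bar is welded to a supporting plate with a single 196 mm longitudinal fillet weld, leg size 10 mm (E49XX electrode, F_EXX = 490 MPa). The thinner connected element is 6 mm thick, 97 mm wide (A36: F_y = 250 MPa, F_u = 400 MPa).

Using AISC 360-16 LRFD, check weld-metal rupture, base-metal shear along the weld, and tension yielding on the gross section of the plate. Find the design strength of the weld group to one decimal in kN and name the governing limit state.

131.0 kN (gross-section yield governs)

Weld metal: throat = 0.707×10 = 7.07 mm, L = 196 mm. φR_n = 0.75 × 0.6 × 490 × 7.07 × 196 = 305.6 kN.
Base metal shear (6 mm plate): yield φR_n = 1.0×0.6×250×6×196 = 176.4 kN; rupture φR_n = 0.75×0.6×400×6×196 = 211.7 kN; take 176.4 kN (yield).
Tension yield (gross): A_g = 97×6 = 582 mm². φR_n = 0.90 × 250 × 582 = 131.0 kN.
Governing: min(305.6, 176.4, 131.0) = 131.0 kN → gross-section yield.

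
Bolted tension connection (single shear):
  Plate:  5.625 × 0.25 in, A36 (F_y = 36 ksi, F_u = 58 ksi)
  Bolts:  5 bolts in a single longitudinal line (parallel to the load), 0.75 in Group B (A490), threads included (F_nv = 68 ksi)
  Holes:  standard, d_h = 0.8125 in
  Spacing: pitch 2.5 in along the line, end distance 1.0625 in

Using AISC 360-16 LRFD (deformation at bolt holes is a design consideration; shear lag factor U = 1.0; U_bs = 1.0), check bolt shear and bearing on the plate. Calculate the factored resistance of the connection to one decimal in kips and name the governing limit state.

86.9 kips (bearing governs)

Bolt shear: A_b = π(0.75)²/4 = 0.44179 in². φR_n = 0.75 × 68 × 0.44179 × 5 × 1 = 112.7 kips.
Bearing (0.25 in plate, F_u = 58 ksi): end bolts L_c = 1.0625 − 0.8125/2 = 0.65625, R_n = min(1.2×0.65625×0.25×58, 2.4×0.75×0.25×58) = 11.419 kips/bolt; interior L_c = 2.5 − 0.8125 = 1.6875, R_n = 26.1 kips/bolt. φR_n = 0.75 × (1×11.419 + 4×26.1) = 86.9 kips.
Governing: min(112.7, 86.9) = 86.9 kips → bearing.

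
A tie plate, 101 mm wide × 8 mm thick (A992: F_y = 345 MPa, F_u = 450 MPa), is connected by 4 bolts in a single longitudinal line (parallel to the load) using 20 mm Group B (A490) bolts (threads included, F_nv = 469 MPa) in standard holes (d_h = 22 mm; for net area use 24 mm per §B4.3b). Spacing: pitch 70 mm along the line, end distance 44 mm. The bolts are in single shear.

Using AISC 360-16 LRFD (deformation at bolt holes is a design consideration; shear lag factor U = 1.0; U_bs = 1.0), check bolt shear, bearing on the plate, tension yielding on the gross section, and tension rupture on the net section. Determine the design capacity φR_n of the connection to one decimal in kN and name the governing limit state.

207.9 kN (net-section rupture governs)

Bolt shear: A_b = π(20)²/4 = 314.16 mm². φR_n = 0.75 × 469 × 314.16 × 4 × 1 = 442.0 kN.
Bearing (8 mm plate, F_u = 450 MPa): end bolts L_c = 44 − 22/2 = 33, R_n = min(1.2×33×8×450, 2.4×20×8×450) = 142.56 kN/bolt; interior L_c = 70 − 22 = 48, R_n = 172.8 kN/bolt. φR_n = 0.75 × (1×142.56 + 3×172.8) = 495.7 kN.
Tension yield (gross): A_g = 101×8 = 808 mm². φR_n = 0.90 × 345 × 808 = 250.9 kN.
Tension rupture (net): A_n = (101 − 1×24)×8 = 616 mm² (U = 1.0, A_e = A_n). φR_n = 0.75 × 450 × 616 = 207.9 kN.
Governing: min(442.0, 495.7, 250.9, 207.9) = 207.9 kN → net-section rupture.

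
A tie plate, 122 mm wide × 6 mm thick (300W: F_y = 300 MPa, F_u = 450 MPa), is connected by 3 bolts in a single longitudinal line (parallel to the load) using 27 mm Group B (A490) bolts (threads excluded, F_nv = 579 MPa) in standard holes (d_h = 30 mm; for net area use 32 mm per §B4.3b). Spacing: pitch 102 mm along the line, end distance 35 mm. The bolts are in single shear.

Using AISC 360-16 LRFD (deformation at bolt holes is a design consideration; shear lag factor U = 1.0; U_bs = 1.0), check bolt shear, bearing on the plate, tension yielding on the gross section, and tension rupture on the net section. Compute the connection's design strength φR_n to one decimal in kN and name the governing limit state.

182.3 kN (net-section rupture governs)

Bolt shear: A_b = π(27)²/4 = 572.56 mm². φR_n = 0.75 × 579 × 572.56 × 3 × 1 = 745.9 kN.
Bearing (6 mm plate, F_u = 450 MPa): end bolts L_c = 35 − 30/2 = 20, R_n = min(1.2×20×6×450, 2.4×27×6×450) = 64.8 kN/bolt; interior L_c = 102 − 30 = 72, R_n = 174.96 kN/bolt. φR_n = 0.75 × (1×64.8 + 2×174.96) = 311.0 kN.
Tension yield (gross): A_g = 122×6 = 732 mm². φR_n = 0.90 × 300 × 732 = 197.6 kN.
Tension rupture (net): A_n = (122 − 1×32)×6 = 540 mm² (U = 1.0, A_e = A_n). φR_n = 0.75 × 450 × 540 = 182.3 kN.
Governing: min(745.9, 311.0, 197.6, 182.3) = 182.3 kN → net-section rupture.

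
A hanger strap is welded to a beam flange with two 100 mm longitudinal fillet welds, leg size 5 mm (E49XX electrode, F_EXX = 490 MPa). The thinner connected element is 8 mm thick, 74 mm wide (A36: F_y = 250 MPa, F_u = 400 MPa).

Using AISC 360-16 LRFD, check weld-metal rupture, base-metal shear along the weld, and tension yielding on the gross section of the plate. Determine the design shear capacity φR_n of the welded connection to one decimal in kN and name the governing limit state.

133.2 kN (gross-section yield governs)

Weld metal: throat = 0.707×5 = 3.535 mm, L = 2×100 = 200 mm. φR_n = 0.75 × 0.6 × 490 × 3.535 × 200 = 155.9 kN.
Base metal shear (8 mm plate): yield φR_n = 1.0×0.6×250×8×200 = 240.0 kN; rupture φR_n = 0.75×0.6×400×8×200 = 288.0 kN; take 240.0 kN (yield).
Tension yield (gross): A_g = 74×8 = 592 mm². φR_n = 0.90 × 250 × 592 = 133.2 kN.
Governing: min(155.9, 240.0, 133.2) = 133.2 kN → gross-section yield.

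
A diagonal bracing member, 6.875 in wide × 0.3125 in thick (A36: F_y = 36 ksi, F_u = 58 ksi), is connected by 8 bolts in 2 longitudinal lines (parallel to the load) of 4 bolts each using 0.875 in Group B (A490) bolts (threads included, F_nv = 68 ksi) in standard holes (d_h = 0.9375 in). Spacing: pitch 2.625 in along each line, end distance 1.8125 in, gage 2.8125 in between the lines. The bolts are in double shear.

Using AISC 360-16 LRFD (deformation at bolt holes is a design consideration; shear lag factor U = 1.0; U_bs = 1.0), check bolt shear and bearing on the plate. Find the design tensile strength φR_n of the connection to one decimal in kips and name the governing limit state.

Bolt shear: A_b = π(0.875)²/4 = 0.60132 in². φR_n = 0.75 × 68 × 0.60132 × 8 × 2 = 490.7 kips.
Bearing (0.3125 in plate, F_u = 58 ksi): end bolts L_c = 1.8125 − 0.9375/2 = 1.34375, R_n = min(1.2×1.34375×0.3125×58, 2.4×0.875×0.3125×58) = 29.227 kips/bolt; interior L_c = 2.625 − 0.9375 = 1.6875, R_n = 36.703 kips/bolt. φR_n = 0.75 × (2×29.227 + 6×36.703) = 209.0 kips.
Governing: min(490.7, 209.0) = 209.0 kips → bearing.

209.0 kips (bearing governs)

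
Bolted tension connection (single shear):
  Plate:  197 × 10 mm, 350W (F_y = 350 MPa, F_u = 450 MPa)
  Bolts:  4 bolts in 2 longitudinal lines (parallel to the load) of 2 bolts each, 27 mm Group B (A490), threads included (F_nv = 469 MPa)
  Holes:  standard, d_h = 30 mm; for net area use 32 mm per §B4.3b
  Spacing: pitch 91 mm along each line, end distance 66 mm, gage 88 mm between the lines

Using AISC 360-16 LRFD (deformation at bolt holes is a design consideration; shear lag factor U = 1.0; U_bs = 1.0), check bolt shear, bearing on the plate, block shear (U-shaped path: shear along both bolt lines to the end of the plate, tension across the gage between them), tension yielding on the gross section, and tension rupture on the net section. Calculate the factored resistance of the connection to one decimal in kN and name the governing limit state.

Bolt shear: A_b = π(27)²/4 = 572.56 mm². φR_n = 0.75 × 469 × 572.56 × 4 × 1 = 805.6 kN.
Bearing (10 mm plate, F_u = 450 MPa): end bolts L_c = 66 − 30/2 = 51, R_n = min(1.2×51×10×450, 2.4×27×10×450) = 275.4 kN/bolt; interior L_c = 91 − 30 = 61, R_n = 291.6 kN/bolt. φR_n = 0.75 × (2×275.4 + 2×291.6) = 850.5 kN.
Block shear: shear path 2×[66+1×91] = 2×157 mm, A_gv = 3140, A_nv = 2×(157 − 1.5×32)×10 = 2180 mm²; tension across gage: (88 − 1×32)×10 = 560 mm². R_n = min(0.6×450×2180, 0.6×350×3140) + 1.0×450×560 = min(588.6, 659.4) + 252 = 840.6 kN. φR_n = 0.75 × 840.6 = 630.5 kN.
Tension yield (gross): A_g = 197×10 = 1970 mm². φR_n = 0.90 × 350 × 1970 = 620.6 kN.
Tension rupture (net): A_n = (197 − 2×32)×10 = 1330 mm² (U = 1.0, A_e = A_n). φR_n = 0.75 × 450 × 1330 = 448.9 kN.
Governing: min(805.6, 850.5, 630.5, 620.6, 448.9) = 448.9 kN → net-section rupture.

448.9 kN (net-section rupture governs)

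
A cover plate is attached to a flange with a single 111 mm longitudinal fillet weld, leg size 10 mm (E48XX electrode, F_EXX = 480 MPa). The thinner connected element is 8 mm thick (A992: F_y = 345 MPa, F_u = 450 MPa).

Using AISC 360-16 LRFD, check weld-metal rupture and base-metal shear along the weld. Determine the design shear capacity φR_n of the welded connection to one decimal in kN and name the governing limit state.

Weld metal: throat = 0.707×10 = 7.07 mm, L = 111 mm. φR_n = 0.75 × 0.6 × 480 × 7.07 × 111 = 169.5 kN.
Base metal shear (8 mm plate): yield φR_n = 1.0×0.6×345×8×111 = 183.8 kN; rupture φR_n = 0.75×0.6×450×8×111 = 179.8 kN; take 179.8 kN (rupture).
Governing: min(169.5, 179.8) = 169.5 kN → weld metal.

169.5 kN (weld metal governs)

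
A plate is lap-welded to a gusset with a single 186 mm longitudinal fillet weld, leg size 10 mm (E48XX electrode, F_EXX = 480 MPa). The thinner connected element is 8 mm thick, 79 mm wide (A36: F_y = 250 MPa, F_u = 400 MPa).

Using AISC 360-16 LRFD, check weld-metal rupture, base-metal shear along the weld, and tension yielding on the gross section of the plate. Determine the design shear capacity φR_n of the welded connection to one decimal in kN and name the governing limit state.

Weld metal: throat = 0.707×10 = 7.07 mm, L = 186 mm. φR_n = 0.75 × 0.6 × 480 × 7.07 × 186 = 284.0 kN.
Base metal shear (8 mm plate): yield φR_n = 1.0×0.6×250×8×186 = 223.2 kN; rupture φR_n = 0.75×0.6×400×8×186 = 267.8 kN; take 223.2 kN (yield).
Tension yield (gross): A_g = 79×8 = 632 mm². φR_n = 0.90 × 250 × 632 = 142.2 kN.
Governing: min(284.0, 223.2, 142.2) = 142.2 kN → gross-section yield.

142.2 kN (gross-section yield governs)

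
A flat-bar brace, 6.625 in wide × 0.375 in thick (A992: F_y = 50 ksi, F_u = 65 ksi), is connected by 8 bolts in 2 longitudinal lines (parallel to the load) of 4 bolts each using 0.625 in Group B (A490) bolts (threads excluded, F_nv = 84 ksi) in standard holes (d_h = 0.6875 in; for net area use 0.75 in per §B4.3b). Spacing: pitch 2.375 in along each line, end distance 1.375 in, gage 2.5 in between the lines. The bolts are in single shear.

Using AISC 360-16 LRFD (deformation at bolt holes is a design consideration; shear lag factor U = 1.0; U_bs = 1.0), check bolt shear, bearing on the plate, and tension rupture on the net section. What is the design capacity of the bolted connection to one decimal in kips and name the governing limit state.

93.7 kips (net-section rupture governs)

Bolt shear: A_b = π(0.625)²/4 = 0.3068 in². φR_n = 0.75 × 84 × 0.3068 × 8 × 1 = 154.6 kips.
Bearing (0.375 in plate, F_u = 65 ksi): end bolts L_c = 1.375 − 0.6875/2 = 1.03125, R_n = min(1.2×1.03125×0.375×65, 2.4×0.625×0.375×65) = 30.164 kips/bolt; interior L_c = 2.375 − 0.6875 = 1.6875, R_n = 36.563 kips/bolt. φR_n = 0.75 × (2×30.164 + 6×36.563) = 209.8 kips.
Tension rupture (net): A_n = (6.625 − 2×0.75)×0.375 = 1.9219 in² (U = 1.0, A_e = A_n). φR_n = 0.75 × 65 × 1.9219 = 93.7 kips.
Governing: min(154.6, 209.8, 93.7) = 93.7 kips → net-section rupture.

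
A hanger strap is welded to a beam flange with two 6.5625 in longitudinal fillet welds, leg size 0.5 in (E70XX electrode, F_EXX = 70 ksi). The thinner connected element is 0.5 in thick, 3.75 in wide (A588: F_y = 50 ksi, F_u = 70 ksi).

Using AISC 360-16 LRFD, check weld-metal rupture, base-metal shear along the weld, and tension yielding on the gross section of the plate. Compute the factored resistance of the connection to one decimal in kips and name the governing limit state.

Weld metal: throat = 0.707×0.5 = 0.3535 in, L = 2×6.5625 = 13.125 in. φR_n = 0.75 × 0.6 × 70 × 0.3535 × 13.125 = 146.2 kips.
Base metal shear (0.5 in plate): yield φR_n = 1.0×0.6×50×0.5×13.125 = 196.9 kips; rupture φR_n = 0.75×0.6×70×0.5×13.125 = 206.7 kips; take 196.9 kips (yield).
Tension yield (gross): A_g = 3.75×0.5 = 1.875 in². φR_n = 0.90 × 50 × 1.875 = 84.4 kips.
Governing: min(146.2, 196.9, 84.4) = 84.4 kips → gross-section yield.

84.4 kips (gross-section yield governs)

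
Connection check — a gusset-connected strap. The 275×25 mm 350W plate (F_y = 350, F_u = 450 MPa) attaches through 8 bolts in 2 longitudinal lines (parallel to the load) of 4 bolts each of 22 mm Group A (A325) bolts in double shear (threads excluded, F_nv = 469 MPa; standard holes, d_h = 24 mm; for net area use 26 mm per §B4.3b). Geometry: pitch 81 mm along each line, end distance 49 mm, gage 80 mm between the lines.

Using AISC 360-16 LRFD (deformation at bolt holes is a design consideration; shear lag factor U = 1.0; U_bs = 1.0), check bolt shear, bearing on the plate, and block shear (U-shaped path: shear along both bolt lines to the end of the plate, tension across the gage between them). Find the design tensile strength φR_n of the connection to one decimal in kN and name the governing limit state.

Bolt shear: A_b = π(22)²/4 = 380.13 mm². φR_n = 0.75 × 469 × 380.13 × 8 × 2 = 2139.4 kN.
Bearing (25 mm plate, F_u = 450 MPa): end bolts L_c = 49 − 24/2 = 37, R_n = min(1.2×37×25×450, 2.4×22×25×450) = 499.5 kN/bolt; interior L_c = 81 − 24 = 57, R_n = 594 kN/bolt. φR_n = 0.75 × (2×499.5 + 6×594) = 3422.3 kN.
Block shear: shear path 2×[49+3×81] = 2×292 mm, A_gv = 14600, A_nv = 2×(292 − 3.5×26)×25 = 10050 mm²; tension across gage: (80 − 1×26)×25 = 1350 mm². R_n = min(0.6×450×10050, 0.6×350×14600) + 1.0×450×1350 = min(2713.5, 3066) + 607.5 = 3321 kN. φR_n = 0.75 × 3321 = 2490.8 kN.
Governing: min(2139.4, 3422.3, 2490.8) = 2139.4 kN → bolt shear.

2139.4 kN (bolt shear governs)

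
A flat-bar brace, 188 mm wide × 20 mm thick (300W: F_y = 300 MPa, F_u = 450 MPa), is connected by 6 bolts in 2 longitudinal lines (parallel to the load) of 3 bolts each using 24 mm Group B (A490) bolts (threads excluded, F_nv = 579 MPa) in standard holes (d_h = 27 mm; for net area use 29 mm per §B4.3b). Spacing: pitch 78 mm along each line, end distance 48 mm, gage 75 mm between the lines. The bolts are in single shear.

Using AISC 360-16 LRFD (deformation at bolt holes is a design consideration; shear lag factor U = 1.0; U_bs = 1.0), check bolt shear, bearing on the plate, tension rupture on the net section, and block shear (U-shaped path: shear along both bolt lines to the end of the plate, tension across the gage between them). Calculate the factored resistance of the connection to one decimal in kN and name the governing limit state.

877.5 kN (net-section rupture governs)

Bolt shear: A_b = π(24)²/4 = 452.39 mm². φR_n = 0.75 × 579 × 452.39 × 6 × 1 = 1178.7 kN.
Bearing (20 mm plate, F_u = 450 MPa): end bolts L_c = 48 − 27/2 = 34.5, R_n = min(1.2×34.5×20×450, 2.4×24×20×450) = 372.6 kN/bolt; interior L_c = 78 − 27 = 51, R_n = 518.4 kN/bolt. φR_n = 0.75 × (2×372.6 + 4×518.4) = 2114.1 kN.
Tension rupture (net): A_n = (188 − 2×29)×20 = 2600 mm² (U = 1.0, A_e = A_n). φR_n = 0.75 × 450 × 2600 = 877.5 kN.
Block shear: shear path 2×[48+2×78] = 2×204 mm, A_gv = 8160, A_nv = 2×(204 − 2.5×29)×20 = 5260 mm²; tension across gage: (75 − 1×29)×20 = 920 mm². R_n = min(0.6×450×5260, 0.6×300×8160) + 1.0×450×920 = min(1420.2, 1468.8) + 414 = 1834.2 kN. φR_n = 0.75 × 1834.2 = 1375.7 kN.
Governing: min(1178.7, 2114.1, 877.5, 1375.7) = 877.5 kN → net-section rupture.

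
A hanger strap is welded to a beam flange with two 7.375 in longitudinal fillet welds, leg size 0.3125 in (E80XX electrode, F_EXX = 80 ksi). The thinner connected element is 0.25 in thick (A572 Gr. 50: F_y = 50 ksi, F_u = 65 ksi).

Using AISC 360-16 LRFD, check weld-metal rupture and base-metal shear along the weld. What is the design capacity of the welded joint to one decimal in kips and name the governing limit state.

Weld metal: throat = 0.707×0.3125 = 0.22094 in, L = 2×7.375 = 14.75 in. φR_n = 0.75 × 0.6 × 80 × 0.22094 × 14.75 = 117.3 kips.
Base metal shear (0.25 in plate): yield φR_n = 1.0×0.6×50×0.25×14.75 = 110.6 kips; rupture φR_n = 0.75×0.6×65×0.25×14.75 = 107.9 kips; take 107.9 kips (rupture).
Governing: min(117.3, 107.9) = 107.9 kips → base-metal shear.

107.9 kips (base-metal shear governs)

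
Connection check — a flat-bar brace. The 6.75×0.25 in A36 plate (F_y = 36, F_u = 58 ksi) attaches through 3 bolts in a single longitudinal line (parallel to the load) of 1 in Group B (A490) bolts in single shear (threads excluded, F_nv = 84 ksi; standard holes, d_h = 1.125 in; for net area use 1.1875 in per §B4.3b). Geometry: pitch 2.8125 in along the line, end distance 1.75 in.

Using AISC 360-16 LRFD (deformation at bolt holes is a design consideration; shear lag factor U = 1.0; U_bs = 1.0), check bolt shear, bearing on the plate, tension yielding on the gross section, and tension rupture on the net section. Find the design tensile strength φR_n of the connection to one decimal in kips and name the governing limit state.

Bolt shear: A_b = π(1)²/4 = 0.7854 in². φR_n = 0.75 × 84 × 0.7854 × 3 × 1 = 148.4 kips.
Bearing (0.25 in plate, F_u = 58 ksi): end bolts L_c = 1.75 − 1.125/2 = 1.1875, R_n = min(1.2×1.1875×0.25×58, 2.4×1×0.25×58) = 20.663 kips/bolt; interior L_c = 2.8125 − 1.125 = 1.6875, R_n = 29.363 kips/bolt. φR_n = 0.75 × (1×20.663 + 2×29.363) = 59.5 kips.
Tension yield (gross): A_g = 6.75×0.25 = 1.6875 in². φR_n = 0.90 × 36 × 1.6875 = 54.7 kips.
Tension rupture (net): A_n = (6.75 − 1×1.1875)×0.25 = 1.3906 in² (U = 1.0, A_e = A_n). φR_n = 0.75 × 58 × 1.3906 = 60.5 kips.
Governing: min(148.4, 59.5, 54.7, 60.5) = 54.7 kips → gross-section yield.

54.7 kips (gross-section yield governs)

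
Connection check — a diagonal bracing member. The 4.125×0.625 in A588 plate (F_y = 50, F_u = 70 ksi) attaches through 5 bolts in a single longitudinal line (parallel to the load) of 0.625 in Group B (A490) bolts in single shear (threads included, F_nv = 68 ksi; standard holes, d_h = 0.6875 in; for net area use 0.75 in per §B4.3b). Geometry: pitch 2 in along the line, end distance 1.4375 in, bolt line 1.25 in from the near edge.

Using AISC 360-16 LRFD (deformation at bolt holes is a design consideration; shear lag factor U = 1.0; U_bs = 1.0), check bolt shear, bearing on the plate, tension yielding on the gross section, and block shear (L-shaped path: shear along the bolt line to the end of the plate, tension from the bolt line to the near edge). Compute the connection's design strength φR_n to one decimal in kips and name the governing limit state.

Bolt shear: A_b = π(0.625)²/4 = 0.3068 in². φR_n = 0.75 × 68 × 0.3068 × 5 × 1 = 78.2 kips.
Bearing (0.625 in plate, F_u = 70 ksi): end bolts L_c = 1.4375 − 0.6875/2 = 1.09375, R_n = min(1.2×1.09375×0.625×70, 2.4×0.625×0.625×70) = 57.422 kips/bolt; interior L_c = 2 − 0.6875 = 1.3125, R_n = 65.625 kips/bolt. φR_n = 0.75 × (1×57.422 + 4×65.625) = 239.9 kips.
Tension yield (gross): A_g = 4.125×0.625 = 2.5781 in². φR_n = 0.90 × 50 × 2.5781 = 116.0 kips.
Block shear: shear path 1×[1.4375+4×2] = 1×9.4375 in, A_gv = 5.8984, A_nv = 1×(9.4375 − 4.5×0.75)×0.625 = 3.7891 in²; tension to near edge: (1.25 − 0.5×0.75)×0.625 = 0.54688 in². R_n = min(0.6×70×3.7891, 0.6×50×5.8984) + 1.0×70×0.54688 = min(159.14, 176.95) + 38.282 = 197.42 kips. φR_n = 0.75 × 197.42 = 148.1 kips.
Governing: min(78.2, 239.9, 116.0, 148.1) = 78.2 kips → bolt shear.

78.2 kips (bolt shear governs)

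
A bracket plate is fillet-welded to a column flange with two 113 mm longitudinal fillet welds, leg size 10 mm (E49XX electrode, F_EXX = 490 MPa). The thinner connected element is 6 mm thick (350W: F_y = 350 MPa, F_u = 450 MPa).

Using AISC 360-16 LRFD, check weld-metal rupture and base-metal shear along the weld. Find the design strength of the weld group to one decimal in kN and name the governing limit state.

Weld metal: throat = 0.707×10 = 7.07 mm, L = 2×113 = 226 mm. φR_n = 0.75 × 0.6 × 490 × 7.07 × 226 = 352.3 kN.
Base metal shear (6 mm plate): yield φR_n = 1.0×0.6×350×6×226 = 284.8 kN; rupture φR_n = 0.75×0.6×450×6×226 = 274.6 kN; take 274.6 kN (rupture).
Governing: min(352.3, 274.6) = 274.6 kN → base-metal shear.

274.6 kN (base-metal shear governs)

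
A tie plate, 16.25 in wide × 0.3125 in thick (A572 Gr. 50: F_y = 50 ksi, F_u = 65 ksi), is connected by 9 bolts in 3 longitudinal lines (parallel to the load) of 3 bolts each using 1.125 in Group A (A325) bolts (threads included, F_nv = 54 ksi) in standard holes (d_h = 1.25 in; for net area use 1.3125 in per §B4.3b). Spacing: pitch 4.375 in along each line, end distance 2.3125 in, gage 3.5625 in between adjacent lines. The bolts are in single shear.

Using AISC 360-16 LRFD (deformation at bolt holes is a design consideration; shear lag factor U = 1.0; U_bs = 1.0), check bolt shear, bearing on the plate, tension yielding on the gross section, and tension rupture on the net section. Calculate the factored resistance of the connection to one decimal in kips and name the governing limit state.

Bolt shear: A_b = π(1.125)²/4 = 0.99402 in². φR_n = 0.75 × 54 × 0.99402 × 9 × 1 = 362.3 kips.
Bearing (0.3125 in plate, F_u = 65 ksi): end bolts L_c = 2.3125 − 1.25/2 = 1.6875, R_n = min(1.2×1.6875×0.3125×65, 2.4×1.125×0.3125×65) = 41.133 kips/bolt; interior L_c = 4.375 − 1.25 = 3.125, R_n = 54.844 kips/bolt. φR_n = 0.75 × (3×41.133 + 6×54.844) = 339.3 kips.
Tension yield (gross): A_g = 16.25×0.3125 = 5.0781 in². φR_n = 0.90 × 50 × 5.0781 = 228.5 kips.
Tension rupture (net): A_n = (16.25 − 3×1.3125)×0.3125 = 3.8477 in² (U = 1.0, A_e = A_n). φR_n = 0.75 × 65 × 3.8477 = 187.6 kips.
Governing: min(362.3, 339.3, 228.5, 187.6) = 187.6 kips → net-section rupture.

187.6 kips (net-section rupture governs)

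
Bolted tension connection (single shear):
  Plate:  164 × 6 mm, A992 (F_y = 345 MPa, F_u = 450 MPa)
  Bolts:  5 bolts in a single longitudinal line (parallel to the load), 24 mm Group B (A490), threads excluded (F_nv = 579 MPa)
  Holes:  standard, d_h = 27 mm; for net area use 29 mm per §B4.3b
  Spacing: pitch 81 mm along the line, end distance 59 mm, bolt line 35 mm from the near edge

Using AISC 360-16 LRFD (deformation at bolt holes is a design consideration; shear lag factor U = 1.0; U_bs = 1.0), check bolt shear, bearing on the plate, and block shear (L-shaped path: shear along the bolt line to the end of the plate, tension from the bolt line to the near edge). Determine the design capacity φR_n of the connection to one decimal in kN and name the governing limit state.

348.3 kN (block shear governs)

Bolt shear: A_b = π(24)²/4 = 452.39 mm². φR_n = 0.75 × 579 × 452.39 × 5 × 1 = 982.3 kN.
Bearing (6 mm plate, F_u = 450 MPa): end bolts L_c = 59 − 27/2 = 45.5, R_n = min(1.2×45.5×6×450, 2.4×24×6×450) = 147.42 kN/bolt; interior L_c = 81 − 27 = 54, R_n = 155.52 kN/bolt. φR_n = 0.75 × (1×147.42 + 4×155.52) = 577.1 kN.
Block shear: shear path 1×[59+4×81] = 1×383 mm, A_gv = 2298, A_nv = 1×(383 − 4.5×29)×6 = 1515 mm²; tension to near edge: (35 − 0.5×29)×6 = 123 mm². R_n = min(0.6×450×1515, 0.6×345×2298) + 1.0×450×123 = min(409.05, 475.69) + 55.35 = 464.4 kN. φR_n = 0.75 × 464.4 = 348.3 kN.
Governing: min(982.3, 577.1, 348.3) = 348.3 kN → block shear.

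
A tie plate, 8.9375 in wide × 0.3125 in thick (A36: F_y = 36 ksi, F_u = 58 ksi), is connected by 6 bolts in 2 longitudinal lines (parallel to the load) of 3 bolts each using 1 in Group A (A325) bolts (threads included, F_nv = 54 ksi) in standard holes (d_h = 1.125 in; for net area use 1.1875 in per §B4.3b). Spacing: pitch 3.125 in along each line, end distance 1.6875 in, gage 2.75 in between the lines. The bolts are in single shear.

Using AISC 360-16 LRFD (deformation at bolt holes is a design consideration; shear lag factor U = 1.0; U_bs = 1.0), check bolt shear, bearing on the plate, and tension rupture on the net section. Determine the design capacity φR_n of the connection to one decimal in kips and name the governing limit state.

89.2 kips (net-section rupture governs)

Bolt shear: A_b = π(1)²/4 = 0.7854 in². φR_n = 0.75 × 54 × 0.7854 × 6 × 1 = 190.9 kips.
Bearing (0.3125 in plate, F_u = 58 ksi): end bolts L_c = 1.6875 − 1.125/2 = 1.125, R_n = min(1.2×1.125×0.3125×58, 2.4×1×0.3125×58) = 24.469 kips/bolt; interior L_c = 3.125 − 1.125 = 2, R_n = 43.5 kips/bolt. φR_n = 0.75 × (2×24.469 + 4×43.5) = 167.2 kips.
Tension rupture (net): A_n = (8.9375 − 2×1.1875)×0.3125 = 2.0508 in² (U = 1.0, A_e = A_n). φR_n = 0.75 × 58 × 2.0508 = 89.2 kips.
Governing: min(190.9, 167.2, 89.2) = 89.2 kips → net-section rupture.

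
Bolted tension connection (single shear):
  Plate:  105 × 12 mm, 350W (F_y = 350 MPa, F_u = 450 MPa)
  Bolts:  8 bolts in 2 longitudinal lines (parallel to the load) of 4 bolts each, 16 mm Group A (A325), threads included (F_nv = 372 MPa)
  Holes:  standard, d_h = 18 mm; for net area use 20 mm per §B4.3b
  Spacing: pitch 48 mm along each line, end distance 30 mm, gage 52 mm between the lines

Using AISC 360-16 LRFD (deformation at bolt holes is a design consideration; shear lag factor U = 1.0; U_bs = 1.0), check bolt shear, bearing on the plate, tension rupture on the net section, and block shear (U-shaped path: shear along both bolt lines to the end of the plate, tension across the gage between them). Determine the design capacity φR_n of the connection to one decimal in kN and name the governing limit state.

263.3 kN (net-section rupture governs)

Bolt shear: A_b = π(16)²/4 = 201.06 mm². φR_n = 0.75 × 372 × 201.06 × 8 × 1 = 448.8 kN.
Bearing (12 mm plate, F_u = 450 MPa): end bolts L_c = 30 − 18/2 = 21, R_n = min(1.2×21×12×450, 2.4×16×12×450) = 136.08 kN/bolt; interior L_c = 48 − 18 = 30, R_n = 194.4 kN/bolt. φR_n = 0.75 × (2×136.08 + 6×194.4) = 1078.9 kN.
Tension rupture (net): A_n = (105 − 2×20)×12 = 780 mm² (U = 1.0, A_e = A_n). φR_n = 0.75 × 450 × 780 = 263.3 kN.
Block shear: shear path 2×[30+3×48] = 2×174 mm, A_gv = 4176, A_nv = 2×(174 − 3.5×20)×12 = 2496 mm²; tension across gage: (52 − 1×20)×12 = 384 mm². R_n = min(0.6×450×2496, 0.6×350×4176) + 1.0×450×384 = min(673.92, 876.96) + 172.8 = 846.72 kN. φR_n = 0.75 × 846.72 = 635.0 kN.
Governing: min(448.8, 1078.9, 263.3, 635.0) = 263.3 kN → net-section rupture.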